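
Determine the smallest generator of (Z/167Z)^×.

5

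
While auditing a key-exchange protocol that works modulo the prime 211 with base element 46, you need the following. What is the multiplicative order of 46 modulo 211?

105

Since 46 ∈ (Z/211Z)^×, its order divides φ(211) = 211 − 1 = 210 = 2 · 3 · 5 · 7.
Divisors of 210: 1, 2, 3, 5, 6, 7, 10, 14, 15, 21, 30, 35, 42, 70, 105, 210.
Compute 46^d (mod 211) for the divisors d until we hit 1:
46^1 ≡ 46 (mod 211)
46^2 ≡ 6 (mod 211)
46^3 ≡ 65 (mod 211)
46^5 ≡ 179 (mod 211)
46^6 ≡ 5 (mod 211)
46^7 ≡ 19 (mod 211)
46^10 ≡ 180 (mod 211)
46^14 ≡ 150 (mod 211)
46^15 ≡ 148 (mod 211)
46^21 ≡ 107 (mod 211)
46^30 ≡ 171 (mod 211)
46^35 ≡ 14 (mod 211)
46^42 ≡ 55 (mod 211)
46^70 ≡ 196 (mod 211)
46^105 ≡ 1 (mod 211) ✓
Therefore the multiplicative order of 46 modulo 211 is 105.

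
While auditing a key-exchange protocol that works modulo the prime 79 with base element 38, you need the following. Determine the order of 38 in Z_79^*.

The order of 38 must divide φ(79) = 79 − 1 = 78 = 2 · 3 · 13.
Divisors of 78: 1, 2, 3, 6, 13, 26, 39, 78.
Compute 38^d (mod 79) for the divisors d until we hit 1:
38^1 ≡ 38 (mod 79)
38^2 ≡ 22 (mod 79)
38^3 ≡ 46 (mod 79)
38^6 ≡ 62 (mod 79)
38^13 ≡ 1 (mod 79) ✓
Therefore the multiplicative order of 38 modulo 79 is 13.

13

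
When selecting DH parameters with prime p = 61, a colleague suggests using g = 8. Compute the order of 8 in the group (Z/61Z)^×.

Since 8 ∈ (Z/61Z)^×, its order divides φ(61) = 61 − 1 = 60 = 2^2 · 3 · 5.
Divisors of 60: 1, 2, 3, 4, 5, 6, 10, 12, 15, 20, 30, 60.
Evaluate successive powers at the divisors of 60:
8^1 ≡ 8 (mod 61)
8^2 ≡ 3 (mod 61)
8^3 ≡ 24 (mod 61)
8^4 ≡ 9 (mod 61)
8^5 ≡ 11 (mod 61)
8^6 ≡ 27 (mod 61)
8^10 ≡ 60 (mod 61)
8^12 ≡ 58 (mod 61)
8^15 ≡ 50 (mod 61)
8^20 ≡ 1 (mod 61) ✓
So ord_61(8) = 20.

20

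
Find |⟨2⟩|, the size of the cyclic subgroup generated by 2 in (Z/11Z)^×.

10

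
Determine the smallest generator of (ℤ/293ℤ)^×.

2

φ(293) = 293 − 1 = 292 = 2^2 · 73.
Test candidates g = 2, 3, … against the prime factors q ∈ {2, 73} of φ(293): g is a generator iff g^(292/q) ≢ 1 for every such q.
g = 2: 2^146 ≡ 292; 2^4 ≡ 16 — none is 1, so 2 is a primitive root.
Hence the least primitive root of 293 is 2.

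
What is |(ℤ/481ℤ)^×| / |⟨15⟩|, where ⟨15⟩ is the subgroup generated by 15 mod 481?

12

Since 15 ∈ (Z/481Z)^×, its order divides φ(481) = φ(13·37) = (13−1)·(37−1) = 12·36 = 432 = 2^4 · 3^3.
Divisors of 432: 1, 2, 3, 4, 6, 8, 9, 12, 16, 18, 24, 27, 36, 48, 54, 72, 108, 144, 216, 432.
Test each divisor d:
15^1 ≡ 15 (mod 481)
15^2 ≡ 225 (mod 481)
15^3 ≡ 8 (mod 481)
15^4 ≡ 120 (mod 481)
15^6 ≡ 64 (mod 481)
15^8 ≡ 451 (mod 481)
15^9 ≡ 31 (mod 481)
15^12 ≡ 248 (mod 481)
15^16 ≡ 419 (mod 481)
15^18 ≡ 480 (mod 481)
15^24 ≡ 417 (mod 481)
15^27 ≡ 450 (mod 481)
15^36 ≡ 1 (mod 481) ✓
The order of 15 is 36, so the subgroup it generates has 36 elements.
The index is φ(481) / ord(15) = 432 / 36 = 12.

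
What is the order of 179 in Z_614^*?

51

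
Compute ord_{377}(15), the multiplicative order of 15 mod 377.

84

ord(15) | φ(377) = φ(13·29) = (13−1)·(29−1) = 12·28 = 336 = 2^4 · 3 · 7.
Divisors of 336: 1, 2, 3, 4, 6, 7, 8, 12, 14, 16, 21, 24, 28, 42, 48, 56, 84, 112, 168, 336.
Check 15^d mod 377 for each divisor in increasing order:
15^1 ≡ 15 (mod 377)
15^2 ≡ 225 (mod 377)
15^3 ≡ 359 (mod 377)
15^4 ≡ 107 (mod 377)
15^6 ≡ 324 (mod 377)
15^7 ≡ 336 (mod 377)
15^8 ≡ 139 (mod 377)
15^12 ≡ 170 (mod 377)
15^14 ≡ 173 (mod 377)
15^16 ≡ 94 (mod 377)
15^21 ≡ 70 (mod 377)
15^24 ≡ 248 (mod 377)
15^28 ≡ 146 (mod 377)
15^42 ≡ 376 (mod 377)
15^48 ≡ 53 (mod 377)
15^56 ≡ 204 (mod 377)
15^84 ≡ 1 (mod 377) ✓
Hence ord(15) = 84.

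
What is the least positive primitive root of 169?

2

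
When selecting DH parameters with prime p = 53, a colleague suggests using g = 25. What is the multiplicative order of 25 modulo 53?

26

ord(25) | φ(53) = 53 − 1 = 52 = 2^2 · 13.
Divisors of 52: 1, 2, 4, 13, 26, 52.
Check 25^d mod 53 for each divisor in increasing order:
25^1 ≡ 25
25^2 ≡ 42
25^4 ≡ 15
25^13 ≡ 52
25^26 ≡ 1
Therefore the multiplicative order of 25 modulo 53 is 26.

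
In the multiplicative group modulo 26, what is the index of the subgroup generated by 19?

1

The order of 19 must divide φ(26) = φ(2)·φ(13) = 1·12 = 12 = 2^2 · 3.
Divisors of 12: 1, 2, 3, 4, 6, 12.
Check 19^d mod 26 for each divisor in increasing order:
19^1 ≡ 19 (mod 26)
19^2 ≡ 23 (mod 26)
19^3 ≡ 21 (mod 26)
19^4 ≡ 9 (mod 26)
19^6 ≡ 25 (mod 26)
19^12 ≡ 1 (mod 26) ✓
Thus |⟨19⟩| = ord(19) = 12.
Index = |(Z/26Z)^×| / |⟨19⟩| = 12 / 12 = 1.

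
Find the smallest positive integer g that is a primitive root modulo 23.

5

φ(23) = 23 − 1 = 22 = 2 · 11.
Test candidates g = 2, 3, … against the prime factors q ∈ {2, 11} of φ(23): g is a generator iff g^(22/q) ≢ 1 for every such q.
g = 2: 2^11 ≡ 1 — hits 1, so not a primitive root.
g = 3: 3^11 ≡ 1 — hits 1, so not a primitive root.
g = 4: 4^11 ≡ 1 — hits 1, so not a primitive root.
g = 5: 5^11 ≡ 22; 5^2 ≡ 2 — none is 1, so 5 is a primitive root.
Hence the least primitive root of 23 is 5.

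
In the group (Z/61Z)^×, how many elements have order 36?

0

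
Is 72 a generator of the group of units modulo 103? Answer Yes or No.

φ(103) = 103 − 1 = 102 = 2 · 3 · 17.
72 is a primitive root mod 103 iff 72^(φ(103)/q) ≢ 1 for every prime q | φ(103), i.e. q ∈ {2, 3, 17}.
72^51 ≡ 1 (mod 103)  [q = 2: ≡ 1 ✗]
72^34 ≡ 1 (mod 103)  [q = 3: ≡ 1 ✗]
72^6 ≡ 61 (mod 103)  [q = 17: ≢ 1 ✓]
Since 72^51 ≡ 1, the order of 72 divides 51 < 102, so 72 is not a primitive root.

No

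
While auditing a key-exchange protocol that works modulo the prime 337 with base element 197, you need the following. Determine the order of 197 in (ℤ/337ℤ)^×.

Since 197 ∈ (Z/337Z)^×, its order divides φ(337) = 337 − 1 = 336 = 2^4 · 3 · 7.
Divisors of 336: 1, 2, 3, 4, 6, 7, 8, 12, 14, 16, 21, 24, 28, 42, 48, 56, 84, 112, 168, 336.
Check 197^d mod 337 for each divisor in increasing order:
197^1 ≡ 197 (mod 337)
197^2 ≡ 54 (mod 337)
197^3 ≡ 191 (mod 337)
197^4 ≡ 220 (mod 337)
197^6 ≡ 85 (mod 337)
197^7 ≡ 232 (mod 337)
197^8 ≡ 209 (mod 337)
197^12 ≡ 148 (mod 337)
197^14 ≡ 241 (mod 337)
197^16 ≡ 208 (mod 337)
197^21 ≡ 307 (mod 337)
197^24 ≡ 336 (mod 337)
197^28 ≡ 117 (mod 337)
197^42 ≡ 226 (mod 337)
197^48 ≡ 1 (mod 337) ✓
So ord_337(197) = 48.

48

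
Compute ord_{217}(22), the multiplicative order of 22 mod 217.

30

ord(22) | φ(217) = φ(7·31) = (7−1)·(31−1) = 6·30 = 180 = 2^2 · 3^2 · 5.
Divisors of 180: 1, 2, 3, 4, 5, 6, 9, 10, 12, 15, 18, 20, 30, 36, 45, 60, 90, 180.
Check 22^d mod 217 for each divisor in increasing order:
22^1 ≡ 22
22^2 ≡ 50
22^3 ≡ 15
22^4 ≡ 113
22^5 ≡ 99
22^6 ≡ 8
22^9 ≡ 120
22^10 ≡ 36
22^12 ≡ 64
22^15 ≡ 92
22^18 ≡ 78
22^20 ≡ 211
22^30 ≡ 1
Hence ord(22) = 30.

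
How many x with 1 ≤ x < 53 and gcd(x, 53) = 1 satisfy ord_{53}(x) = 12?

0

φ(53) = 53 − 1 = 52 = 2^2 · 13.
In a cyclic group of order 52, there are φ(d) elements of order d for each divisor d of 52, and zero for non-divisors.
Since 12 ∤ 52, the count is 0.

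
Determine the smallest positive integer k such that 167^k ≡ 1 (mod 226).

112

By Lagrange's theorem, ord_226(167) divides φ(226) = φ(2)·φ(113) = 1·112 = 112 = 2^4 · 7.
Divisors of 112: 1, 2, 4, 7, 8, 14, 16, 28, 56, 112.
Check 167^d mod 226 for each divisor in increasing order:
167^1 ≡ 167 (mod 226)
167^2 ≡ 91 (mod 226)
167^4 ≡ 145 (mod 226)
167^7 ≡ 65 (mod 226)
167^8 ≡ 7 (mod 226)
167^14 ≡ 157 (mod 226)
167^16 ≡ 49 (mod 226)
167^28 ≡ 15 (mod 226)
167^56 ≡ 225 (mod 226)
167^112 ≡ 1 (mod 226) ✓
So ord_226(167) = 112.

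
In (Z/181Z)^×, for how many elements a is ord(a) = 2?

1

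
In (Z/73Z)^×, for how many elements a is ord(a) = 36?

12

φ(73) = 73 − 1 = 72 = 2^3 · 3^2.
Since (Z/73Z)^× is cyclic of order 72, the number of elements of order d is φ(d) when d | 72 and 0 otherwise.
36 = 2^2 · 3^2 divides 72, and φ(36) = 12.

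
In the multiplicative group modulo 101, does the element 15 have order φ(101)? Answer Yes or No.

φ(101) = 101 − 1 = 100 = 2^2 · 5^2.
15 is a primitive root mod 101 iff 15^(φ(101)/q) ≢ 1 for every prime q | φ(101), i.e. q ∈ {2, 5}.
15^50 ≡ 100 (mod 101)  [q = 2: ≢ 1 ✓]
15^20 ≡ 87 (mod 101)  [q = 5: ≢ 1 ✓]
None equal 1, so ord_101(15) = 100: 15 is a primitive root.

Yes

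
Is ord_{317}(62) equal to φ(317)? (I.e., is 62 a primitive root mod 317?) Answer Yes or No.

Yes

φ(317) = 317 − 1 = 316 = 2^2 · 79.
An element g generates (Z/317Z)^× iff g^(316/q) ≢ 1 (mod 317) for each prime q ∈ {2, 79}.
62^158 ≡ 316 (mod 317)  [q = 2: ≢ 1 ✓]
62^4 ≡ 15 (mod 317)  [q = 79: ≢ 1 ✓]
Every test exponent gives a nontrivial residue, hence 62 generates the full group.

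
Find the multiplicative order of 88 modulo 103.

102

The order of 88 must divide φ(103) = 103 − 1 = 102 = 2 · 3 · 17.
Divisors of 102: 1, 2, 3, 6, 17, 34, 51, 102.
Evaluate successive powers at the divisors of 102:
88^1 ≡ 88 (mod 103)
88^2 ≡ 19 (mod 103)
88^3 ≡ 24 (mod 103)
88^6 ≡ 61 (mod 103)
88^17 ≡ 57 (mod 103)
88^34 ≡ 56 (mod 103)
88^51 ≡ 102 (mod 103)
88^102 ≡ 1 (mod 103) ✓
The smallest such exponent is 102, so the order of 88 is 102.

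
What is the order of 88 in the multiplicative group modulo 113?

56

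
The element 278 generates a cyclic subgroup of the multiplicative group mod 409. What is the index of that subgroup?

2

ord(278) | φ(409) = 409 − 1 = 408 = 2^3 · 3 · 17.
Divisors of 408: 1, 2, 3, 4, 6, 8, 12, 17, 24, 34, 51, 68, 102, 136, 204, 408.
Compute 278^d (mod 409) for the divisors d until we hit 1:
278^1 ≡ 278
278^2 ≡ 392
278^3 ≡ 182
278^4 ≡ 289
278^6 ≡ 404
278^8 ≡ 85
278^12 ≡ 25
278^17 ≡ 360
278^24 ≡ 216
278^34 ≡ 356
278^51 ≡ 143
278^68 ≡ 355
278^102 ≡ 408
278^136 ≡ 53
278^204 ≡ 1
Thus |⟨278⟩| = ord(278) = 204.
[(Z/409Z)^× : ⟨278⟩] = 408/204 = 2.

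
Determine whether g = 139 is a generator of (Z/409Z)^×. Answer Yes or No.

φ(409) = 409 − 1 = 408 = 2^3 · 3 · 17.
Test 139^(408/q) mod 409 for each prime factor q of 408:
139^204 ≡ 1 (mod 409)  [q = 2: ≡ 1 ✗]
139^136 ≡ 355 (mod 409)  [q = 3: ≢ 1 ✓]
139^24 ≡ 6 (mod 409)  [q = 17: ≢ 1 ✓]
The check at q = 2 fails, so 139 generates a proper subgroup.

No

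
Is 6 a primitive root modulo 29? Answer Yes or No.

No

φ(29) = 29 − 1 = 28 = 2^2 · 7.
Test 6^(28/q) mod 29 for each prime factor q of 28:
6^14 ≡ 1 (mod 29)  [q = 2: ≡ 1 ✗]
6^4 ≡ 20 (mod 29)  [q = 7: ≢ 1 ✓]
Since 6^14 ≡ 1, the order of 6 divides 14 < 28, so 6 is not a primitive root.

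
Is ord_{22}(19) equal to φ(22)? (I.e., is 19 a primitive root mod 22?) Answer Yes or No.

φ(22) = φ(2)·φ(11) = 1·10 = 10 = 2 · 5.
19 is a primitive root mod 22 iff 19^(φ(22)/q) ≢ 1 for every prime q | φ(22), i.e. q ∈ {2, 5}.
19^5 ≡ 21 (mod 22)  [q = 2: ≢ 1 ✓]
19^2 ≡ 9 (mod 22)  [q = 5: ≢ 1 ✓]
Every test exponent gives a nontrivial residue, hence 19 generates the full group.

Yes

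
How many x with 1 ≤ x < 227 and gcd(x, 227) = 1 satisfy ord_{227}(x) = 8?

0

φ(227) = 227 − 1 = 226 = 2 · 113.
In a cyclic group of order 226, there are φ(d) elements of order d for each divisor d of 226, and zero for non-divisors.
Since 8 ∤ 226, the count is 0.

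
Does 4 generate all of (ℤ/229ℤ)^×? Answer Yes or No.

No

φ(229) = 229 − 1 = 228 = 2^2 · 3 · 19.
An element g generates (Z/229Z)^× iff g^(228/q) ≢ 1 (mod 229) for each prime q ∈ {2, 3, 19}.
4^114 ≡ 1 (mod 229)  [q = 2: ≡ 1 ✗]
4^76 ≡ 1 (mod 229)  [q = 3: ≡ 1 ✗]
4^12 ≡ 218 (mod 229)  [q = 19: ≢ 1 ✓]
4^114 ≡ 1 shows ord(4) | 114, strictly less than φ(229); not a primitive root.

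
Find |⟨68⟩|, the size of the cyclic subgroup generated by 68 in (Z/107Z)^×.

The order of 68 must divide φ(107) = 107 − 1 = 106 = 2 · 53.
Divisors of 106: 1, 2, 53, 106.
Compute 68^d (mod 107) for the divisors d until we hit 1:
68^1 ≡ 68
68^2 ≡ 23
68^53 ≡ 106
68^106 ≡ 1
The smallest such exponent is 106, so the order of 68 is 106.

106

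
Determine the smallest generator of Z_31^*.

φ(31) = 31 − 1 = 30 = 2 · 3 · 5.
Test candidates g = 2, 3, … against the prime factors q ∈ {2, 3, 5} of φ(31): g is a generator iff g^(30/q) ≢ 1 for every such q.
g = 2: 2^15 ≡ 1 — hits 1, so not a primitive root.
g = 3: 3^15 ≡ 30; 3^10 ≡ 25; 3^6 ≡ 16 — none is 1, so 3 is a primitive root.
Hence the least primitive root of 31 is 3.

3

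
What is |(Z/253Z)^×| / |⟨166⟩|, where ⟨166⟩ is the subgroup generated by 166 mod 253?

The order of 166 must divide φ(253) = φ(11·23) = (11−1)·(23−1) = 10·22 = 220 = 2^2 · 5 · 11.
Divisors of 220: 1, 2, 4, 5, 10, 11, 20, 22, 44, 55, 110, 220.
Check 166^d mod 253 for each divisor in increasing order:
166^1 ≡ 166
166^2 ≡ 232
166^4 ≡ 188
166^5 ≡ 89
166^10 ≡ 78
166^11 ≡ 45
166^20 ≡ 12
166^22 ≡ 1
The order of 166 is 22, so the subgroup it generates has 22 elements.
The index is φ(253) / ord(166) = 220 / 22 = 10.

10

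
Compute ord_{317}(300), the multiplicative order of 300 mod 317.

316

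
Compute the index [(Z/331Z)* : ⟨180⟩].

30

The order of 180 must divide φ(331) = 331 − 1 = 330 = 2 · 3 · 5 · 11.
Divisors of 330: 1, 2, 3, 5, 6, 10, 11, 15, 22, 30, 33, 55, 66, 110, 165, 330.
Check 180^d mod 331 for each divisor in increasing order:
180^1 ≡ 180 (mod 331)
180^2 ≡ 293 (mod 331)
180^3 ≡ 111 (mod 331)
180^5 ≡ 85 (mod 331)
180^6 ≡ 74 (mod 331)
180^10 ≡ 274 (mod 331)
180^11 ≡ 1 (mod 331) ✓
The order of 180 is 11, so the subgroup it generates has 11 elements.
[(Z/331Z)^× : ⟨180⟩] = 330/11 = 30.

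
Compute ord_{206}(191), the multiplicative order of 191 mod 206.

102

The order of 191 must divide φ(206) = φ(2)·φ(103) = 1·102 = 102 = 2 · 3 · 17.
Divisors of 102: 1, 2, 3, 6, 17, 34, 51, 102.
Evaluate successive powers at the divisors of 102:
191^1 ≡ 191 (mod 206)
191^2 ≡ 19 (mod 206)
191^3 ≡ 127 (mod 206)
191^6 ≡ 61 (mod 206)
191^17 ≡ 57 (mod 206)
191^34 ≡ 159 (mod 206)
191^51 ≡ 205 (mod 206)
191^102 ≡ 1 (mod 206) ✓
The smallest such exponent is 102, so the order of 191 is 102.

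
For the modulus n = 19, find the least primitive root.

2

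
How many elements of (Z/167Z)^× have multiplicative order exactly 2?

1

φ(167) = 167 − 1 = 166 = 2 · 83.
Since (Z/167Z)^× is cyclic of order 166, the number of elements of order d is φ(d) when d | 166 and 0 otherwise.
2 | 166, and φ(2) = 2 − 1 = 1.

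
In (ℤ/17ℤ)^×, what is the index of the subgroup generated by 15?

2

The order of 15 must divide φ(17) = 17 − 1 = 16 = 2^4.
Divisors of 16: 1, 2, 4, 8, 16.
Evaluate successive powers at the divisors of 16:
15^1 ≡ 15
15^2 ≡ 4
15^4 ≡ 16
15^8 ≡ 1
The order of 15 is 8, so the subgroup it generates has 8 elements.
Index = |(Z/17Z)^×| / |⟨15⟩| = 16 / 8 = 2.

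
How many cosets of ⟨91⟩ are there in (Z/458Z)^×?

4

ord(91) | φ(458) = φ(2)·φ(229) = 1·228 = 228 = 2^2 · 3 · 19.
Divisors of 228: 1, 2, 3, 4, 6, 12, 19, 38, 57, 76, 114, 228.
Check 91^d mod 458 for each divisor in increasing order:
91^1 ≡ 91 (mod 458)
91^2 ≡ 37 (mod 458)
91^3 ≡ 161 (mod 458)
91^4 ≡ 453 (mod 458)
91^6 ≡ 273 (mod 458)
91^12 ≡ 333 (mod 458)
91^19 ≡ 323 (mod 458)
91^38 ≡ 363 (mod 458)
91^57 ≡ 1 (mod 458) ✓
The order of 91 is 57, so the subgroup it generates has 57 elements.
The index is φ(458) / ord(91) = 228 / 57 = 4.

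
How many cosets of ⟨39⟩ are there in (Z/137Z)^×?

2

ord(39) | φ(137) = 137 − 1 = 136 = 2^3 · 17.
Divisors of 136: 1, 2, 4, 8, 17, 34, 68, 136.
Test each divisor d:
39^1 ≡ 39 (mod 137)
39^2 ≡ 14 (mod 137)
39^4 ≡ 59 (mod 137)
39^8 ≡ 56 (mod 137)
39^17 ≡ 100 (mod 137)
39^34 ≡ 136 (mod 137)
39^68 ≡ 1 (mod 137) ✓
So ord_137(39) = 68, hence |⟨39⟩| = 68.
The index is φ(137) / ord(39) = 136 / 68 = 2.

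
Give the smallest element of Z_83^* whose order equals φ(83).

2

φ(83) = 83 − 1 = 82 = 2 · 41.
Test candidates g = 2, 3, … against the prime factors q ∈ {2, 41} of φ(83): g is a generator iff g^(82/q) ≢ 1 for every such q.
g = 2: 2^41 ≡ 82; 2^2 ≡ 4 — none is 1, so 2 is a primitive root.
Hence the least primitive root of 83 is 2.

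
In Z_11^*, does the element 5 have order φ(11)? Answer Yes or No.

No

φ(11) = 11 − 1 = 10 = 2 · 5.
5 is a primitive root mod 11 iff 5^(φ(11)/q) ≢ 1 for every prime q | φ(11), i.e. q ∈ {2, 5}.
5^5 ≡ 1 (mod 11)  [q = 2: ≡ 1 ✗]
5^2 ≡ 3 (mod 11)  [q = 5: ≢ 1 ✓]
5^5 ≡ 1 shows ord(5) | 5, strictly less than φ(11); not a primitive root.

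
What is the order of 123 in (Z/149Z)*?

37

Since 123 ∈ (Z/149Z)^×, its order divides φ(149) = 149 − 1 = 148 = 2^2 · 37.
Divisors of 148: 1, 2, 4, 37, 74, 148.
Compute 123^d (mod 149) for the divisors d until we hit 1:
123^1 ≡ 123
123^2 ≡ 80
123^4 ≡ 142
123^37 ≡ 1
So ord_149(123) = 37.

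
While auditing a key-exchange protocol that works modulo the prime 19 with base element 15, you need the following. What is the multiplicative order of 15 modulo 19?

18

By Lagrange's theorem, ord_19(15) divides φ(19) = 19 − 1 = 18 = 2 · 3^2.
Divisors of 18: 1, 2, 3, 6, 9, 18.
Check 15^d mod 19 for each divisor in increasing order:
15^1 ≡ 15 (mod 19)
15^2 ≡ 16 (mod 19)
15^3 ≡ 12 (mod 19)
15^6 ≡ 11 (mod 19)
15^9 ≡ 18 (mod 19)
15^18 ≡ 1 (mod 19) ✓
Hence ord(15) = 18.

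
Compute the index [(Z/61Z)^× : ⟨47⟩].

20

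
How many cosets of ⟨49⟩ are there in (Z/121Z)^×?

2

Since 49 ∈ (Z/121Z)^×, its order divides φ(121) = φ(11^2) = 11·(11−1) = 110 = 2 · 5 · 11.
Divisors of 110: 1, 2, 5, 10, 11, 22, 55, 110.
Compute 49^d (mod 121) for the divisors d until we hit 1:
49^1 ≡ 49 (mod 121)
49^2 ≡ 102 (mod 121)
49^5 ≡ 23 (mod 121)
49^10 ≡ 45 (mod 121)
49^11 ≡ 27 (mod 121)
49^22 ≡ 3 (mod 121)
49^55 ≡ 1 (mod 121) ✓
The order of 49 is 55, so the subgroup it generates has 55 elements.
Index = |(Z/121Z)^×| / |⟨49⟩| = 110 / 55 = 2.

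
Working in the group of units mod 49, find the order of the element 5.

ord(5) | φ(49) = φ(7^2) = 7·(7−1) = 42 = 2 · 3 · 7.
Divisors of 42: 1, 2, 3, 6, 7, 14, 21, 42.
Compute 5^d (mod 49) for the divisors d until we hit 1:
5^1 ≡ 5 (mod 49)
5^2 ≡ 25 (mod 49)
5^3 ≡ 27 (mod 49)
5^6 ≡ 43 (mod 49)
5^7 ≡ 19 (mod 49)
5^14 ≡ 18 (mod 49)
5^21 ≡ 48 (mod 49)
5^42 ≡ 1 (mod 49) ✓
So ord_49(5) = 42.

42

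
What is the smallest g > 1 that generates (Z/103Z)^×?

φ(103) = 103 − 1 = 102 = 2 · 3 · 17.
g is a primitive root iff g^(102/q) ≢ 1 (mod 103) for each prime q ∈ {2, 3, 17}.
g = 2: 2^51 ≡ 1 — hits 1, so not a primitive root.
g = 3: 3^51 ≡ 102; 3^34 ≡ 1 — hits 1, so not a primitive root.
g = 4: 4^51 ≡ 1 — hits 1, so not a primitive root.
g = 5: 5^51 ≡ 102; 5^34 ≡ 56; 5^6 ≡ 72 — none is 1, so 5 is a primitive root.
The smallest primitive root modulo 103 is 5.

5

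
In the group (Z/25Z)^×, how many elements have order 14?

φ(25) = φ(5^2) = 5·(5−1) = 20 = 2^2 · 5.
(Z/25Z)^× is cyclic (|G| = 20); a cyclic group of order m has exactly φ(d) elements of each order d | m, and none otherwise.
Here 20 is not a multiple of 14, so there are no elements of order 14.

0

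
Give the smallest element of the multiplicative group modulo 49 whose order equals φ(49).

φ(49) = φ(7^2) = 7·(7−1) = 42 = 2 · 3 · 7.
Test candidates g = 2, 3, … against the prime factors q ∈ {2, 3, 7} of φ(49): g is a generator iff g^(42/q) ≢ 1 for every such q.
g = 2: 2^21 ≡ 1 — hits 1, so not a primitive root.
g = 3: 3^21 ≡ 48; 3^14 ≡ 30; 3^6 ≡ 43 — none is 1, so 3 is a primitive root.
The smallest primitive root modulo 49 is 3.

3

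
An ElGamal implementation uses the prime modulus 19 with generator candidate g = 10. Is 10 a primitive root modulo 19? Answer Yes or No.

Yes

φ(19) = 19 − 1 = 18 = 2 · 3^2.
It suffices to check that the order of 10 is not a proper divisor of 18: compute 10^(18/q) for q ∈ {2, 3}.
10^9 ≡ 18 (mod 19)  [q = 2: ≢ 1 ✓]
10^6 ≡ 11 (mod 19)  [q = 3: ≢ 1 ✓]
Every test exponent gives a nontrivial residue, hence 10 generates the full group.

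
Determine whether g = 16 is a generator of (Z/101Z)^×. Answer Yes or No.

No

φ(101) = 101 − 1 = 100 = 2^2 · 5^2.
It suffices to check that the order of 16 is not a proper divisor of 100: compute 16^(100/q) for q ∈ {2, 5}.
16^50 ≡ 1 (mod 101)  [q = 2: ≡ 1 ✗]
16^20 ≡ 84 (mod 101)  [q = 5: ≢ 1 ✓]
16^50 ≡ 1 shows ord(16) | 50, strictly less than φ(101); not a primitive root.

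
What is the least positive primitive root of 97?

5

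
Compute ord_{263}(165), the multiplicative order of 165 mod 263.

262

The order of 165 must divide φ(263) = 263 − 1 = 262 = 2 · 131.
Divisors of 262: 1, 2, 131, 262.
Evaluate successive powers at the divisors of 262:
165^1 ≡ 165 (mod 263)
165^2 ≡ 136 (mod 263)
165^131 ≡ 262 (mod 263)
165^262 ≡ 1 (mod 263) ✓
So ord_263(165) = 262.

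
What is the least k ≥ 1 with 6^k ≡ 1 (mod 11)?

10

Since 6 ∈ (Z/11Z)^×, its order divides φ(11) = 11 − 1 = 10 = 2 · 5.
Divisors of 10: 1, 2, 5, 10.
Evaluate successive powers at the divisors of 10:
6^1 ≡ 6 (mod 11)
6^2 ≡ 3 (mod 11)
6^5 ≡ 10 (mod 11)
6^10 ≡ 1 (mod 11) ✓
Hence ord(6) = 10.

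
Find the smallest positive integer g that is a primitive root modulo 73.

5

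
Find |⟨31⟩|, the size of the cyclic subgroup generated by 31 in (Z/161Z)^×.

66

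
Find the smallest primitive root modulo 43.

φ(43) = 43 − 1 = 42 = 2 · 3 · 7.
g is a primitive root iff g^(42/q) ≢ 1 (mod 43) for each prime q ∈ {2, 3, 7}.
g = 2: 2^21 ≡ 42; 2^14 ≡ 1 — hits 1, so not a primitive root.
g = 3: 3^21 ≡ 42; 3^14 ≡ 36; 3^6 ≡ 41 — none is 1, so 3 is a primitive root.
So 3 is the smallest generator of (Z/43Z)^×.

3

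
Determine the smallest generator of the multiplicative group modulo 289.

φ(289) = φ(17^2) = 17·(17−1) = 272 = 2^4 · 17.
g is a primitive root iff g^(272/q) ≢ 1 (mod 289) for each prime q ∈ {2, 17}.
g = 2: 2^136 ≡ 1 — hits 1, so not a primitive root.
g = 3: 3^136 ≡ 288; 3^16 ≡ 171 — none is 1, so 3 is a primitive root.
So 3 is the smallest generator of (Z/289Z)^×.

3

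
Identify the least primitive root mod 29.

2

φ(29) = 29 − 1 = 28 = 2^2 · 7.
Test candidates g = 2, 3, … against the prime factors q ∈ {2, 7} of φ(29): g is a generator iff g^(28/q) ≢ 1 for every such q.
g = 2: 2^14 ≡ 28; 2^4 ≡ 16 — none is 1, so 2 is a primitive root.
The smallest primitive root modulo 29 is 2.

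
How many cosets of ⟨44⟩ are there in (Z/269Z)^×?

ord(44) | φ(269) = 269 − 1 = 268 = 2^2 · 67.
Divisors of 268: 1, 2, 4, 67, 134, 268.
Check 44^d mod 269 for each divisor in increasing order:
44^1 ≡ 44
44^2 ≡ 53
44^4 ≡ 119
44^67 ≡ 1
Thus |⟨44⟩| = ord(44) = 67.
The index is φ(269) / ord(44) = 268 / 67 = 4.

4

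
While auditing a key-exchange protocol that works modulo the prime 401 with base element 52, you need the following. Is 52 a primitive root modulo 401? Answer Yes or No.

Yes

φ(401) = 401 − 1 = 400 = 2^4 · 5^2.
It suffices to check that the order of 52 is not a proper divisor of 400: compute 52^(400/q) for q ∈ {2, 5}.
52^200 ≡ 400 (mod 401)  [q = 2: ≢ 1 ✓]
52^80 ≡ 72 (mod 401)  [q = 5: ≢ 1 ✓]
None equal 1, so ord_401(52) = 400: 52 is a primitive root.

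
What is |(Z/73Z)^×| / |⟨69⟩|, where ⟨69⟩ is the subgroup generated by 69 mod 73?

The order of 69 must divide φ(73) = 73 − 1 = 72 = 2^3 · 3^2.
Divisors of 72: 1, 2, 3, 4, 6, 8, 9, 12, 18, 24, 36, 72.
Compute 69^d (mod 73) for the divisors d until we hit 1:
69^1 ≡ 69
69^2 ≡ 16
69^3 ≡ 9
69^4 ≡ 37
69^6 ≡ 8
69^8 ≡ 55
69^9 ≡ 72
69^12 ≡ 64
69^18 ≡ 1
The order of 69 is 18, so the subgroup it generates has 18 elements.
Index = |(Z/73Z)^×| / |⟨69⟩| = 72 / 18 = 4.

4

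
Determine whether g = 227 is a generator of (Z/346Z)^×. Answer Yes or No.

No

φ(346) = φ(2)·φ(173) = 1·172 = 172 = 2^2 · 43.
An element g generates (Z/346Z)^× iff g^(172/q) ≢ 1 (mod 346) for each prime q ∈ {2, 43}.
227^86 ≡ 1 (mod 346)  [q = 2: ≡ 1 ✗]
227^4 ≡ 279 (mod 346)  [q = 43: ≢ 1 ✓]
227^86 ≡ 1 shows ord(227) | 86, strictly less than φ(346); not a primitive root.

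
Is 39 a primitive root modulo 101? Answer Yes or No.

φ(101) = 101 − 1 = 100 = 2^2 · 5^2.
Test 39^(100/q) mod 101 for each prime factor q of 100:
39^50 ≡ 100 (mod 101)  [q = 2: ≢ 1 ✓]
39^20 ≡ 1 (mod 101)  [q = 5: ≡ 1 ✗]
39^20 ≡ 1 shows ord(39) | 20, strictly less than φ(101); not a primitive root.

No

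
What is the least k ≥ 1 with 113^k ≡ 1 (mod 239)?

119

ord(113) | φ(239) = 239 − 1 = 238 = 2 · 7 · 17.
Divisors of 238: 1, 2, 7, 14, 17, 34, 119, 238.
Test each divisor d:
113^1 ≡ 113 (mod 239)
113^2 ≡ 102 (mod 239)
113^7 ≡ 166 (mod 239)
113^14 ≡ 71 (mod 239)
113^17 ≡ 10 (mod 239)
113^34 ≡ 100 (mod 239)
113^119 ≡ 1 (mod 239) ✓
Therefore the multiplicative order of 113 modulo 239 is 119.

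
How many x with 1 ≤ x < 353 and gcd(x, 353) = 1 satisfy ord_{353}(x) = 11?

φ(353) = 353 − 1 = 352 = 2^5 · 11.
(Z/353Z)^× is cyclic (|G| = 352); a cyclic group of order m has exactly φ(d) elements of each order d | m, and none otherwise.
11 | 352, and φ(11) = 11 − 1 = 10.

10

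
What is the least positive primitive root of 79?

3

φ(79) = 79 − 1 = 78 = 2 · 3 · 13.
g is a primitive root iff g^(78/q) ≢ 1 (mod 79) for each prime q ∈ {2, 3, 13}.
g = 2: 2^39 ≡ 1 — hits 1, so not a primitive root.
g = 3: 3^39 ≡ 78; 3^26 ≡ 23; 3^6 ≡ 18 — none is 1, so 3 is a primitive root.
So 3 is the smallest generator of (Z/79Z)^×.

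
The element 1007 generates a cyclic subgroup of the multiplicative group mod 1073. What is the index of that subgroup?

ord(1007) | φ(1073) = φ(29·37) = (29−1)·(37−1) = 28·36 = 1008 = 2^4 · 3^2 · 7.
Divisors of 1008: 1, 2, 3, 4, 6, 7, 8, 9, 12, 14, 16, 18, 21, 24, 28, 36, 42, 48, 56, 63, 72, 84, 112, 126, 144, 168, 252, 336, 504, 1008.
Compute 1007^d (mod 1073) for the divisors d until we hit 1:
1007^1 ≡ 1007 (mod 1073)
1007^2 ≡ 64 (mod 1073)
1007^3 ≡ 68 (mod 1073)
1007^4 ≡ 877 (mod 1073)
1007^6 ≡ 332 (mod 1073)
1007^7 ≡ 621 (mod 1073)
1007^8 ≡ 861 (mod 1073)
1007^9 ≡ 43 (mod 1073)
1007^12 ≡ 778 (mod 1073)
1007^14 ≡ 434 (mod 1073)
1007^16 ≡ 951 (mod 1073)
1007^18 ≡ 776 (mod 1073)
1007^21 ≡ 191 (mod 1073)
1007^24 ≡ 112 (mod 1073)
1007^28 ≡ 581 (mod 1073)
1007^36 ≡ 223 (mod 1073)
1007^42 ≡ 1072 (mod 1073)
1007^48 ≡ 741 (mod 1073)
1007^56 ≡ 639 (mod 1073)
1007^63 ≡ 882 (mod 1073)
1007^72 ≡ 371 (mod 1073)
1007^84 ≡ 1 (mod 1073) ✓
So ord_1073(1007) = 84, hence |⟨1007⟩| = 84.
Index = |(Z/1073Z)^×| / |⟨1007⟩| = 1008 / 84 = 12.

12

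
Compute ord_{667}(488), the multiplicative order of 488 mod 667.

154

ord(488) | φ(667) = φ(23·29) = (23−1)·(29−1) = 22·28 = 616 = 2^3 · 7 · 11.
Divisors of 616: 1, 2, 4, 7, 8, 11, 14, 22, 28, 44, 56, 77, 88, 154, 308, 616.
Evaluate successive powers at the divisors of 616:
488^1 ≡ 488 (mod 667)
488^2 ≡ 25 (mod 667)
488^4 ≡ 625 (mod 667)
488^7 ≡ 523 (mod 667)
488^8 ≡ 430 (mod 667)
488^11 ≡ 45 (mod 667)
488^14 ≡ 59 (mod 667)
488^22 ≡ 24 (mod 667)
488^28 ≡ 146 (mod 667)
488^44 ≡ 576 (mod 667)
488^56 ≡ 639 (mod 667)
488^77 ≡ 436 (mod 667)
488^88 ≡ 277 (mod 667)
488^154 ≡ 1 (mod 667) ✓
Hence ord(488) = 154.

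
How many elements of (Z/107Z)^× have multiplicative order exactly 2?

1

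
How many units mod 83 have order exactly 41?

40

φ(83) = 83 − 1 = 82 = 2 · 41.
(Z/83Z)^× is cyclic (|G| = 82); a cyclic group of order m has exactly φ(d) elements of each order d | m, and none otherwise.
41 | 82, and φ(41) = 41 − 1 = 40.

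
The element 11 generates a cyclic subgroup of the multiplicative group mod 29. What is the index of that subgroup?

1

ord(11) | φ(29) = 29 − 1 = 28 = 2^2 · 7.
Divisors of 28: 1, 2, 4, 7, 14, 28.
Evaluate successive powers at the divisors of 28:
11^1 ≡ 11
11^2 ≡ 5
11^4 ≡ 25
11^7 ≡ 12
11^14 ≡ 28
11^28 ≡ 1
Thus |⟨11⟩| = ord(11) = 28.
[(Z/29Z)^× : ⟨11⟩] = 28/28 = 1.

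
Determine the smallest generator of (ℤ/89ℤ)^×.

3

φ(89) = 89 − 1 = 88 = 2^3 · 11.
Test candidates g = 2, 3, … against the prime factors q ∈ {2, 11} of φ(89): g is a generator iff g^(88/q) ≢ 1 for every such q.
g = 2: 2^44 ≡ 1 — hits 1, so not a primitive root.
g = 3: 3^44 ≡ 88; 3^8 ≡ 64 — none is 1, so 3 is a primitive root.
Hence the least primitive root of 89 is 3.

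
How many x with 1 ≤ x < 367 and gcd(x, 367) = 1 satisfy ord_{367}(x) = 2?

1

φ(367) = 367 − 1 = 366 = 2 · 3 · 61.
In a cyclic group of order 366, there are φ(d) elements of order d for each divisor d of 366, and zero for non-divisors.
2 | 366, and φ(2) = 2 − 1 = 1.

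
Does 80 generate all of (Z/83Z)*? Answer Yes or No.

Yes

φ(83) = 83 − 1 = 82 = 2 · 41.
Test 80^(82/q) mod 83 for each prime factor q of 82:
80^41 ≡ 82 (mod 83)  [q = 2: ≢ 1 ✓]
80^2 ≡ 9 (mod 83)  [q = 41: ≢ 1 ✓]
Every test exponent gives a nontrivial residue, hence 80 generates the full group.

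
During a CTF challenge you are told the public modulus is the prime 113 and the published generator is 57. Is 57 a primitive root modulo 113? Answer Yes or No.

No

φ(113) = 113 − 1 = 112 = 2^4 · 7.
An element g generates (Z/113Z)^× iff g^(112/q) ≢ 1 (mod 113) for each prime q ∈ {2, 7}.
57^56 ≡ 1 (mod 113)  [q = 2: ≡ 1 ✗]
57^16 ≡ 28 (mod 113)  [q = 7: ≢ 1 ✓]
The check at q = 2 fails, so 57 generates a proper subgroup.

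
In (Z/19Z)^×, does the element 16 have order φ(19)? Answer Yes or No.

No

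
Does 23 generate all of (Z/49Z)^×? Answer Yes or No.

No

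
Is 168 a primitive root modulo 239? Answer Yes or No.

No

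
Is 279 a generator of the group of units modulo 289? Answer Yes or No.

Yes

φ(289) = φ(17^2) = 17·(17−1) = 272 = 2^4 · 17.
Test 279^(272/q) mod 289 for each prime factor q of 272:
279^136 ≡ 288 (mod 289)  [q = 2: ≢ 1 ✓]
279^16 ≡ 137 (mod 289)  [q = 17: ≢ 1 ✓]
Every test exponent gives a nontrivial residue, hence 279 generates the full group.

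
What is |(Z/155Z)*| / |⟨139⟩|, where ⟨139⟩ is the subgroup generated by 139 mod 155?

ord(139) | φ(155) = φ(5·31) = (5−1)·(31−1) = 4·30 = 120 = 2^3 · 3 · 5.
Divisors of 120: 1, 2, 3, 4, 5, 6, 8, 10, 12, 15, 20, 24, 30, 40, 60, 120.
Evaluate successive powers at the divisors of 120:
139^1 ≡ 139 (mod 155)
139^2 ≡ 101 (mod 155)
139^3 ≡ 89 (mod 155)
139^4 ≡ 126 (mod 155)
139^5 ≡ 154 (mod 155)
139^6 ≡ 16 (mod 155)
139^8 ≡ 66 (mod 155)
139^10 ≡ 1 (mod 155) ✓
Thus |⟨139⟩| = ord(139) = 10.
Index = |(Z/155Z)^×| / |⟨139⟩| = 120 / 10 = 12.

12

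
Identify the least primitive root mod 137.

φ(137) = 137 − 1 = 136 = 2^3 · 17.
Test candidates g = 2, 3, … against the prime factors q ∈ {2, 17} of φ(137): g is a generator iff g^(136/q) ≢ 1 for every such q.
g = 2: 2^68 ≡ 1 — hits 1, so not a primitive root.
g = 3: 3^68 ≡ 136; 3^8 ≡ 122 — none is 1, so 3 is a primitive root.
Hence the least primitive root of 137 is 3.

3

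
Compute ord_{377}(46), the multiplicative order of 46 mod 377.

By Lagrange's theorem, ord_377(46) divides φ(377) = φ(13·29) = (13−1)·(29−1) = 12·28 = 336 = 2^4 · 3 · 7.
Divisors of 336: 1, 2, 3, 4, 6, 7, 8, 12, 14, 16, 21, 24, 28, 42, 48, 56, 84, 112, 168, 336.
Compute 46^d (mod 377) for the divisors d until we hit 1:
46^1 ≡ 46 (mod 377)
46^2 ≡ 231 (mod 377)
46^3 ≡ 70 (mod 377)
46^4 ≡ 204 (mod 377)
46^6 ≡ 376 (mod 377)
46^7 ≡ 331 (mod 377)
46^8 ≡ 146 (mod 377)
46^12 ≡ 1 (mod 377) ✓
So ord_377(46) = 12.

12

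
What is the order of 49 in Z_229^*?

114

ord(49) | φ(229) = 229 − 1 = 228 = 2^2 · 3 · 19.
Divisors of 228: 1, 2, 3, 4, 6, 12, 19, 38, 57, 76, 114, 228.
Evaluate successive powers at the divisors of 228:
49^1 ≡ 49 (mod 229)
49^2 ≡ 111 (mod 229)
49^3 ≡ 172 (mod 229)
49^4 ≡ 184 (mod 229)
49^6 ≡ 43 (mod 229)
49^12 ≡ 17 (mod 229)
49^19 ≡ 95 (mod 229)
49^38 ≡ 94 (mod 229)
49^57 ≡ 228 (mod 229)
49^76 ≡ 134 (mod 229)
49^114 ≡ 1 (mod 229) ✓
Therefore the multiplicative order of 49 modulo 229 is 114.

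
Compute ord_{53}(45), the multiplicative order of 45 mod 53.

52

ord(45) | φ(53) = 53 − 1 = 52 = 2^2 · 13.
Divisors of 52: 1, 2, 4, 13, 26, 52.
Test each divisor d:
45^1 ≡ 45 (mod 53)
45^2 ≡ 11 (mod 53)
45^4 ≡ 15 (mod 53)
45^13 ≡ 30 (mod 53)
45^26 ≡ 52 (mod 53)
45^52 ≡ 1 (mod 53) ✓
Hence ord(45) = 52.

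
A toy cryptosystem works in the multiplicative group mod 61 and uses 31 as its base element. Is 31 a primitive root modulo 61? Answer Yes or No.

Yes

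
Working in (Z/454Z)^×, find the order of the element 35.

226

The order of 35 must divide φ(454) = φ(2)·φ(227) = 1·226 = 226 = 2 · 113.
Divisors of 226: 1, 2, 113, 226.
Check 35^d mod 454 for each divisor in increasing order:
35^1 ≡ 35
35^2 ≡ 317
35^113 ≡ 453
35^226 ≡ 1
Therefore the multiplicative order of 35 modulo 454 is 226.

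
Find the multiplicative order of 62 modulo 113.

By Lagrange's theorem, ord_113(62) divides φ(113) = 113 − 1 = 112 = 2^4 · 7.
Divisors of 112: 1, 2, 4, 7, 8, 14, 16, 28, 56, 112.
Check 62^d mod 113 for each divisor in increasing order:
62^1 ≡ 62 (mod 113)
62^2 ≡ 2 (mod 113)
62^4 ≡ 4 (mod 113)
62^7 ≡ 44 (mod 113)
62^8 ≡ 16 (mod 113)
62^14 ≡ 15 (mod 113)
62^16 ≡ 30 (mod 113)
62^28 ≡ 112 (mod 113)
62^56 ≡ 1 (mod 113) ✓
Therefore the multiplicative order of 62 modulo 113 is 56.

56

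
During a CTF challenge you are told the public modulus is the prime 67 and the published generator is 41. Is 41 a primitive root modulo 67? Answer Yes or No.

Yes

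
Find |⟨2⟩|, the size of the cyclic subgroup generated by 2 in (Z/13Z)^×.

ord(2) | φ(13) = 13 − 1 = 12 = 2^2 · 3.
Divisors of 12: 1, 2, 3, 4, 6, 12.
Test each divisor d:
2^1 ≡ 2 (mod 13)
2^2 ≡ 4 (mod 13)
2^3 ≡ 8 (mod 13)
2^4 ≡ 3 (mod 13)
2^6 ≡ 12 (mod 13)
2^12 ≡ 1 (mod 13) ✓
So ord_13(2) = 12.

12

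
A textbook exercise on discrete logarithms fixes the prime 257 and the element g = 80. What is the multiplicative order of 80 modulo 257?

By Lagrange's theorem, ord_257(80) divides φ(257) = 257 − 1 = 256 = 2^8.
Divisors of 256: 1, 2, 4, 8, 16, 32, 64, 128, 256.
Compute 80^d (mod 257) for the divisors d until we hit 1:
80^1 ≡ 80
80^2 ≡ 232
80^4 ≡ 111
80^8 ≡ 242
80^16 ≡ 225
80^32 ≡ 253
80^64 ≡ 16
80^128 ≡ 256
80^256 ≡ 1
Hence ord(80) = 256.

256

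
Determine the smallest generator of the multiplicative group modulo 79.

3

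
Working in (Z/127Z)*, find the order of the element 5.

Since 5 ∈ (Z/127Z)^×, its order divides φ(127) = 127 − 1 = 126 = 2 · 3^2 · 7.
Divisors of 126: 1, 2, 3, 6, 7, 9, 14, 18, 21, 42, 63, 126.
Test each divisor d:
5^1 ≡ 5 (mod 127)
5^2 ≡ 25 (mod 127)
5^3 ≡ 125 (mod 127)
5^6 ≡ 4 (mod 127)
5^7 ≡ 20 (mod 127)
5^9 ≡ 119 (mod 127)
5^14 ≡ 19 (mod 127)
5^18 ≡ 64 (mod 127)
5^21 ≡ 126 (mod 127)
5^42 ≡ 1 (mod 127) ✓
Therefore the multiplicative order of 5 modulo 127 is 42.

42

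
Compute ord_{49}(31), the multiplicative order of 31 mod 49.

Since 31 ∈ (Z/49Z)^×, its order divides φ(49) = φ(7^2) = 7·(7−1) = 42 = 2 · 3 · 7.
Divisors of 42: 1, 2, 3, 6, 7, 14, 21, 42.
Check 31^d mod 49 for each divisor in increasing order:
31^1 ≡ 31
31^2 ≡ 30
31^3 ≡ 48
31^6 ≡ 1
Therefore the multiplicative order of 31 modulo 49 is 6.

6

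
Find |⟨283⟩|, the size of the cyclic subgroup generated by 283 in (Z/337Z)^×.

By Lagrange's theorem, ord_337(283) divides φ(337) = 337 − 1 = 336 = 2^4 · 3 · 7.
Divisors of 336: 1, 2, 3, 4, 6, 7, 8, 12, 14, 16, 21, 24, 28, 42, 48, 56, 84, 112, 168, 336.
Evaluate successive powers at the divisors of 336:
283^1 ≡ 283
283^2 ≡ 220
283^3 ≡ 252
283^4 ≡ 209
283^6 ≡ 148
283^7 ≡ 96
283^8 ≡ 208
283^12 ≡ 336
283^14 ≡ 117
283^16 ≡ 128
283^21 ≡ 111
283^24 ≡ 1
Hence ord(283) = 24.

24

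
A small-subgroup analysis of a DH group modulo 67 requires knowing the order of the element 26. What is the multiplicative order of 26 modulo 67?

The order of 26 must divide φ(67) = 67 − 1 = 66 = 2 · 3 · 11.
Divisors of 66: 1, 2, 3, 6, 11, 22, 33, 66.
Check 26^d mod 67 for each divisor in increasing order:
26^1 ≡ 26 (mod 67)
26^2 ≡ 6 (mod 67)
26^3 ≡ 22 (mod 67)
26^6 ≡ 15 (mod 67)
26^11 ≡ 37 (mod 67)
26^22 ≡ 29 (mod 67)
26^33 ≡ 1 (mod 67) ✓
The smallest such exponent is 33, so the order of 26 is 33.

33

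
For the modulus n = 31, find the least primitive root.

3

φ(31) = 31 − 1 = 30 = 2 · 3 · 5.
Test candidates g = 2, 3, … against the prime factors q ∈ {2, 3, 5} of φ(31): g is a generator iff g^(30/q) ≢ 1 for every such q.
g = 2: 2^15 ≡ 1 — hits 1, so not a primitive root.
g = 3: 3^15 ≡ 30; 3^10 ≡ 25; 3^6 ≡ 16 — none is 1, so 3 is a primitive root.
The smallest primitive root modulo 31 is 3.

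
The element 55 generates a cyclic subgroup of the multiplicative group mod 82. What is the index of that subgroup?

5

ord(55) | φ(82) = φ(2)·φ(41) = 1·40 = 40 = 2^3 · 5.
Divisors of 40: 1, 2, 4, 5, 8, 10, 20, 40.
Check 55^d mod 82 for each divisor in increasing order:
55^1 ≡ 55
55^2 ≡ 73
55^4 ≡ 81
55^5 ≡ 27
55^8 ≡ 1
So ord_82(55) = 8, hence |⟨55⟩| = 8.
The index is φ(82) / ord(55) = 40 / 8 = 5.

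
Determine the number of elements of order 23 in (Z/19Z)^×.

0

φ(19) = 19 − 1 = 18 = 2 · 3^2.
(Z/19Z)^× is cyclic (|G| = 18); a cyclic group of order m has exactly φ(d) elements of each order d | m, and none otherwise.
Since 23 ∤ 18, the count is 0.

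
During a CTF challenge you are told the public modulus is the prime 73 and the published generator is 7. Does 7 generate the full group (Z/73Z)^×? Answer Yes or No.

No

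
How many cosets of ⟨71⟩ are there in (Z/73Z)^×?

By Lagrange's theorem, ord_73(71) divides φ(73) = 73 − 1 = 72 = 2^3 · 3^2.
Divisors of 72: 1, 2, 3, 4, 6, 8, 9, 12, 18, 24, 36, 72.
Compute 71^d (mod 73) for the divisors d until we hit 1:
71^1 ≡ 71 (mod 73)
71^2 ≡ 4 (mod 73)
71^3 ≡ 65 (mod 73)
71^4 ≡ 16 (mod 73)
71^6 ≡ 64 (mod 73)
71^8 ≡ 37 (mod 73)
71^9 ≡ 72 (mod 73)
71^12 ≡ 8 (mod 73)
71^18 ≡ 1 (mod 73) ✓
The order of 71 is 18, so the subgroup it generates has 18 elements.
The index is φ(73) / ord(71) = 72 / 18 = 4.

4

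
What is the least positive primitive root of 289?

φ(289) = φ(17^2) = 17·(17−1) = 272 = 2^4 · 17.
g is a primitive root iff g^(272/q) ≢ 1 (mod 289) for each prime q ∈ {2, 17}.
g = 2: 2^136 ≡ 1 — hits 1, so not a primitive root.
g = 3: 3^136 ≡ 288; 3^16 ≡ 171 — none is 1, so 3 is a primitive root.
So 3 is the smallest generator of (Z/289Z)^×.

3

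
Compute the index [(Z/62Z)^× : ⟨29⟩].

3

Since 29 ∈ (Z/62Z)^×, its order divides φ(62) = φ(2)·φ(31) = 1·30 = 30 = 2 · 3 · 5.
Divisors of 30: 1, 2, 3, 5, 6, 10, 15, 30.
Test each divisor d:
29^1 ≡ 29 (mod 62)
29^2 ≡ 35 (mod 62)
29^3 ≡ 23 (mod 62)
29^5 ≡ 61 (mod 62)
29^6 ≡ 33 (mod 62)
29^10 ≡ 1 (mod 62) ✓
Thus |⟨29⟩| = ord(29) = 10.
Index = |(Z/62Z)^×| / |⟨29⟩| = 30 / 10 = 3.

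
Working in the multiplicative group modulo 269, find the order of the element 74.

The order of 74 must divide φ(269) = 269 − 1 = 268 = 2^2 · 67.
Divisors of 268: 1, 2, 4, 67, 134, 268.
Evaluate successive powers at the divisors of 268:
74^1 ≡ 74
74^2 ≡ 96
74^4 ≡ 70
74^67 ≡ 187
74^134 ≡ 268
74^268 ≡ 1
Hence ord(74) = 268.

268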